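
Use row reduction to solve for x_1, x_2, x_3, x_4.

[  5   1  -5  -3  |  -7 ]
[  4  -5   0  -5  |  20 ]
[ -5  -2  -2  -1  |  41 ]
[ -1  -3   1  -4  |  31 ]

(-5, -4, -2, -4)

Forward elimination on [A|b]:
R2 <- R2 - (4/5)*R1:  [     0  -29/5      4  -13/5  128/5 ]
R3 <- R3 - (-1)*R1:  [  0  -1  -7  -4  34 ]
R4 <- R4 - (-1/5)*R1:  [     0  -14/5      0  -23/5  148/5 ]
R3 <- R3 - (5/29)*R2:  [       0        0  -223/29  -103/29   858/29 ]
R4 <- R4 - (14/29)*R2:  [      0       0  -56/29  -97/29  500/29 ]
R4 <- R4 - (56/223)*R3:  [        0         0         0  -547/223  2188/223 ]
Row echelon form:
[ 5      1       -5        -3  |        -7 ]
[ 0  -29/5        4     -13/5  |     128/5 ]
[ 0      0  -223/29   -103/29  |    858/29 ]
[ 0      0        0  -547/223  |  2188/223 ]
Back-substitution:
x_4 = (2188/223) / (-547/223) = -4
x_3 = (858/29 - (-103/29)*(-4)) / (-223/29) = -2
x_2 = (128/5 - (4)*(-2) - (-13/5)*(-4)) / (-29/5) = -4
x_1 = (-7 - (1)*(-4) - (-5)*(-2) - (-3)*(-4)) / 5 = -5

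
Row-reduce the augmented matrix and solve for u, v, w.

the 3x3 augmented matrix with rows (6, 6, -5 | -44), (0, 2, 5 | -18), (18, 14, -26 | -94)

(-5, -4, -2)

Forward elimination on [A|b]:
R3 <- R3 - (3)*R1:  [   0   -4  -11   38 ]
R3 <- R3 - (-2)*R2:  [  0   0  -1   2 ]
Row echelon form:
[ 6  6  -5  |  -44 ]
[ 0  2   5  |  -18 ]
[ 0  0  -1  |    2 ]
Back-substitution:
w = (2) / -1 = -2
v = (-18 - (5)*(-2)) / 2 = -4
u = (-44 - (6)*(-4) - (-5)*(-2)) / 6 = -5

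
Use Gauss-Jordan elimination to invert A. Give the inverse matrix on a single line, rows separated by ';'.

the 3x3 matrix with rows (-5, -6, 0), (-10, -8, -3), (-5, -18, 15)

inverse = [29/20 -3/4 -3/20; -11/8 5/8 1/8; -7/6 1/2 1/6]

Gauss-Jordan on [A | I]:
R1 <- (1/-5)*R1:  [    1   6/5     0  |  -1/5     0     0 ]
R2 <- R2 - (-10)*R1:  [  0   4  -3  |  -2   1   0 ]
R3 <- R3 - (-5)*R1:  [   0  -12   15  |   -1    0    1 ]
R2 <- (1/4)*R2:  [    0     1  -3/4  |  -1/2   1/4     0 ]
R1 <- R1 - (6/5)*R2:  [     1      0   9/10  |    2/5  -3/10      0 ]
R3 <- R3 - (-12)*R2:  [  0   0   6  |  -7   3   1 ]
R3 <- (1/6)*R3:  [    0     0     1  |  -7/6   1/2   1/6 ]
R1 <- R1 - (9/10)*R3:  [     1      0      0  |  29/20   -3/4  -3/20 ]
R2 <- R2 - (-3/4)*R3:  [     0      1      0  |  -11/8    5/8    1/8 ]
Right block of [I | A^{-1}] is the inverse:
[ 29/20  -3/4  -3/20 ]
[ -11/8   5/8    1/8 ]
[  -7/6   1/2    1/6 ]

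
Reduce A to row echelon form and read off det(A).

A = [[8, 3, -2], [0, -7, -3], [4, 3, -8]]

det(A) = 428

Forward elimination:
R3 <- R3 - (1/2)*R1:  [   0  3/2   -7 ]
R3 <- R3 - (-3/14)*R2:  [       0        0  -107/14 ]
Upper-triangular form:
[ 8   3       -2 ]
[ 0  -7       -3 ]
[ 0   0  -107/14 ]
det(A) = (-1)^0 * (8) * (-7) * (-107/14) = 428  (0 row swaps -> sign +1)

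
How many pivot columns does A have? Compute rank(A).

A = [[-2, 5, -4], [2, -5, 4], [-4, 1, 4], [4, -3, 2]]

Row reduction:
R2 <- R2 - (-1)*R1:  [ 0  0  0 ]
R3 <- R3 - (2)*R1:  [  0  -9  12 ]
R4 <- R4 - (-2)*R1:  [  0   7  -6 ]
R2 <-> R3   (pivot in column 2 was zero)
[ -2   5  -4 ]
[  0  -9  12 ]
[  0   0   0 ]
[  0   7  -6 ]
R4 <- R4 - (-7/9)*R2:  [    0     0  10/3 ]
R3 <-> R4   (pivot in column 3 was zero)
[ -2   5    -4 ]
[  0  -9    12 ]
[  0   0  10/3 ]
[  0   0     0 ]
Row echelon form:
[ -2   5    -4 ]
[  0  -9    12 ]
[  0   0  10/3 ]
[  0   0     0 ]
Nonzero rows / pivot columns: 3

rank(A) = 3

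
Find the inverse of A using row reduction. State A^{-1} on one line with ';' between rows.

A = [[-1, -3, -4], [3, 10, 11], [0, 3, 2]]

inverse = [13/5 6/5 -7/5; 6/5 2/5 1/5; -9/5 -3/5 1/5]

Gauss-Jordan on [A | I]:
R1 <- (1/-1)*R1:  [  1   3   4  |  -1   0   0 ]
R2 <- R2 - (3)*R1:  [  0   1  -1  |   3   1   0 ]
R1 <- R1 - (3)*R2:  [   1    0    7  |  -10   -3    0 ]
R3 <- R3 - (3)*R2:  [  0   0   5  |  -9  -3   1 ]
R3 <- (1/5)*R3:  [    0     0     1  |  -9/5  -3/5   1/5 ]
R1 <- R1 - (7)*R3:  [    1     0     0  |  13/5   6/5  -7/5 ]
R2 <- R2 - (-1)*R3:  [   0    1    0  |  6/5  2/5  1/5 ]
Right block of [I | A^{-1}] is the inverse:
[ 13/5   6/5  -7/5 ]
[  6/5   2/5   1/5 ]
[ -9/5  -3/5   1/5 ]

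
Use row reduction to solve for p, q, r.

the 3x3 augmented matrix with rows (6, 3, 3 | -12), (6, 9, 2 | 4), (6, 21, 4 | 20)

Forward elimination on [A|b]:
R2 <- R2 - (1)*R1:  [  0   6  -1  16 ]
R3 <- R3 - (1)*R1:  [  0  18   1  32 ]
R3 <- R3 - (3)*R2:  [   0    0    4  -16 ]
Row echelon form:
[ 6  3   3  |  -12 ]
[ 0  6  -1  |   16 ]
[ 0  0   4  |  -16 ]
Back-substitution:
r = (-16) / 4 = -4
q = (16 - (-1)*(-4)) / 6 = 2
p = (-12 - (3)*(2) - (3)*(-4)) / 6 = -1

(-1, 2, -4)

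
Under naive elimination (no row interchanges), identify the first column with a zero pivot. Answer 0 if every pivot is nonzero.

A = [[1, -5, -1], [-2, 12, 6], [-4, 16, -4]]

Naive forward elimination:
R2 <- R2 - (-2)*R1:  [ 0  2  4 ]
R3 <- R3 - (-4)*R1:  [  0  -4  -8 ]
R3 <- R3 - (-2)*R2:  [ 0  0  0 ]
Matrix at this point:
[ 1  -5  -1 ]
[ 0   2   4 ]
[ 0   0   0 ]
Pivot entry (3,3) in the last row is zero and there are no rows below to swap with -> zero pivot in column 3 (A is singular).

first zero-pivot column = 3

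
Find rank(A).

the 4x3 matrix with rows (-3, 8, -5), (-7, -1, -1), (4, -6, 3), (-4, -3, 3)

Row reduction:
R2 <- R2 - (7/3)*R1:  [     0  -59/3   32/3 ]
R3 <- R3 - (-4/3)*R1:  [     0   14/3  -11/3 ]
R4 <- R4 - (4/3)*R1:  [     0  -41/3   29/3 ]
R3 <- R3 - (-14/59)*R2:  [      0       0  -67/59 ]
R4 <- R4 - (41/59)*R2:  [      0       0  133/59 ]
R4 <- R4 - (-133/67)*R3:  [ 0  0  0 ]
Row echelon form:
[ -3      8      -5 ]
[  0  -59/3    32/3 ]
[  0      0  -67/59 ]
[  0      0       0 ]
Nonzero rows / pivot columns: 3

rank(A) = 3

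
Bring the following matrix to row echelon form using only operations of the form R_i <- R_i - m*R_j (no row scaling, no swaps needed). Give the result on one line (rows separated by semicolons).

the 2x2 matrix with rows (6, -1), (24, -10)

Forward elimination:
R2 <- R2 - (4)*R1:  [  0  -6 ]
Row echelon form:
[ 6  -1 ]
[ 0  -6 ]

REF = [6 -1; 0 -6]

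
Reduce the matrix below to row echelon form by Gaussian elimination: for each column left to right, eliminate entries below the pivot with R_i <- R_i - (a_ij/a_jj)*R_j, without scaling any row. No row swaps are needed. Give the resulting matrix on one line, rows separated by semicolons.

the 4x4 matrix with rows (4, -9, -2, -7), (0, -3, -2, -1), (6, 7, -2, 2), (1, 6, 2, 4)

Forward elimination:
R3 <- R3 - (3/2)*R1:  [    0  41/2     1  25/2 ]
R4 <- R4 - (1/4)*R1:  [    0  33/4   5/2  23/4 ]
R3 <- R3 - (-41/6)*R2:  [     0      0  -38/3   17/3 ]
R4 <- R4 - (-11/4)*R2:  [  0   0  -3   3 ]
R4 <- R4 - (9/38)*R3:  [     0      0      0  63/38 ]
Row echelon form:
[ 4  -9     -2     -7 ]
[ 0  -3     -2     -1 ]
[ 0   0  -38/3   17/3 ]
[ 0   0      0  63/38 ]

REF = [4 -9 -2 -7; 0 -3 -2 -1; 0 0 -38/3 17/3; 0 0 0 63/38]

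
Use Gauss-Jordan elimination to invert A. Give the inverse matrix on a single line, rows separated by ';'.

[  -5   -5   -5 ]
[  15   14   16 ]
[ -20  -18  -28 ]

inverse = [52/15 5/3 1/3; -10/3 -4/3 -1/6; -1/3 -1/3 -1/6]

Gauss-Jordan on [A | I]:
R1 <- (1/-5)*R1:  [    1     1     1  |  -1/5     0     0 ]
R2 <- R2 - (15)*R1:  [  0  -1   1  |   3   1   0 ]
R3 <- R3 - (-20)*R1:  [  0   2  -8  |  -4   0   1 ]
R2 <- (1/-1)*R2:  [  0   1  -1  |  -3  -1   0 ]
R1 <- R1 - (1)*R2:  [    1     0     2  |  14/5     1     0 ]
R3 <- R3 - (2)*R2:  [  0   0  -6  |   2   2   1 ]
R3 <- (1/-6)*R3:  [    0     0     1  |  -1/3  -1/3  -1/6 ]
R1 <- R1 - (2)*R3:  [     1      0      0  |  52/15    5/3    1/3 ]
R2 <- R2 - (-1)*R3:  [     0      1      0  |  -10/3   -4/3   -1/6 ]
Right block of [I | A^{-1}] is the inverse:
[ 52/15   5/3   1/3 ]
[ -10/3  -4/3  -1/6 ]
[  -1/3  -1/3  -1/6 ]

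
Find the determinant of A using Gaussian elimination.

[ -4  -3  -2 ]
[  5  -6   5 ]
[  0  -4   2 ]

Forward elimination:
R2 <- R2 - (-5/4)*R1:  [     0  -39/4    5/2 ]
R3 <- R3 - (16/39)*R2:  [     0      0  38/39 ]
Upper-triangular form:
[ -4     -3     -2 ]
[  0  -39/4    5/2 ]
[  0      0  38/39 ]
det(A) = (-1)^0 * (-4) * (-39/4) * (38/39) = 38  (0 row swaps -> sign +1)

det(A) = 38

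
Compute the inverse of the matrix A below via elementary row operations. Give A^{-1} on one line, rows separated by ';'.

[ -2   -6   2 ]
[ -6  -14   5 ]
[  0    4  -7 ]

Gauss-Jordan on [A | I]:
R1 <- (1/-2)*R1:  [    1     3    -1  |  -1/2     0     0 ]
R2 <- R2 - (-6)*R1:  [  0   4  -1  |  -3   1   0 ]
R2 <- (1/4)*R2:  [    0     1  -1/4  |  -3/4   1/4     0 ]
R1 <- R1 - (3)*R2:  [    1     0  -1/4  |   7/4  -3/4     0 ]
R3 <- R3 - (4)*R2:  [  0   0  -6  |   3  -1   1 ]
R3 <- (1/-6)*R3:  [    0     0     1  |  -1/2   1/6  -1/6 ]
R1 <- R1 - (-1/4)*R3:  [      1       0       0  |    13/8  -17/24   -1/24 ]
R2 <- R2 - (-1/4)*R3:  [     0      1      0  |   -7/8   7/24  -1/24 ]
Right block of [I | A^{-1}] is the inverse:
[ 13/8  -17/24  -1/24 ]
[ -7/8    7/24  -1/24 ]
[ -1/2     1/6   -1/6 ]

inverse = [13/8 -17/24 -1/24; -7/8 7/24 -1/24; -1/2 1/6 -1/6]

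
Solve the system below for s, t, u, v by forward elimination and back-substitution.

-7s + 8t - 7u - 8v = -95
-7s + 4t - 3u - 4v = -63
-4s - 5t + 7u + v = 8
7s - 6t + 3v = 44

Forward elimination on [A|b]:
R2 <- R2 - (1)*R1:  [  0  -4   4   4  32 ]
R3 <- R3 - (4/7)*R1:  [     0  -67/7     11   39/7  436/7 ]
R4 <- R4 - (-1)*R1:  [   0    2   -7   -5  -51 ]
R3 <- R3 - (67/28)*R2:  [      0       0    10/7      -4  -100/7 ]
R4 <- R4 - (-1/2)*R2:  [   0    0   -5   -3  -35 ]
R4 <- R4 - (-7/2)*R3:  [   0    0    0  -17  -85 ]
Row echelon form:
[ -7   8    -7   -8  |     -95 ]
[  0  -4     4    4  |      32 ]
[  0   0  10/7   -4  |  -100/7 ]
[  0   0     0  -17  |     -85 ]
Back-substitution:
v = (-85) / -17 = 5
u = (-100/7 - (-4)*(5)) / (10/7) = 4
t = (32 - (4)*(4) - (4)*(5)) / -4 = 1
s = (-95 - (8)*(1) - (-7)*(4) - (-8)*(5)) / -7 = 5

(5, 1, 4, 5)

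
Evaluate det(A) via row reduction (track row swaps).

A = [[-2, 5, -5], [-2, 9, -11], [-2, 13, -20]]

det(A) = 24

Forward elimination:
R2 <- R2 - (1)*R1:  [  0   4  -6 ]
R3 <- R3 - (1)*R1:  [   0    8  -15 ]
R3 <- R3 - (2)*R2:  [  0   0  -3 ]
Upper-triangular form:
[ -2  5  -5 ]
[  0  4  -6 ]
[  0  0  -3 ]
det(A) = (-1)^0 * (-2) * (4) * (-3) = 24  (0 row swaps -> sign +1)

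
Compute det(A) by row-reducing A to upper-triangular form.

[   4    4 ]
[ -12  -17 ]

det(A) = -20

Forward elimination:
R2 <- R2 - (-3)*R1:  [  0  -5 ]
Upper-triangular form:
[ 4   4 ]
[ 0  -5 ]
det(A) = (-1)^0 * (4) * (-5) = -20  (0 row swaps -> sign +1)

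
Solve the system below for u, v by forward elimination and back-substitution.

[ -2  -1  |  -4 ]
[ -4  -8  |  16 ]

Forward elimination on [A|b]:
R2 <- R2 - (2)*R1:  [  0  -6  24 ]
Row echelon form:
[ -2  -1  |  -4 ]
[  0  -6  |  24 ]
Back-substitution:
v = (24) / -6 = -4
u = (-4 - (-1)*(-4)) / -2 = 4

(4, -4)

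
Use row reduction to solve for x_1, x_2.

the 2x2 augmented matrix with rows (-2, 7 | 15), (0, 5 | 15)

(3, 3)

Forward elimination on [A|b]:
Row echelon form:
[ -2  7  |  15 ]
[  0  5  |  15 ]
Back-substitution:
x_2 = (15) / 5 = 3
x_1 = (15 - (7)*(3)) / -2 = 3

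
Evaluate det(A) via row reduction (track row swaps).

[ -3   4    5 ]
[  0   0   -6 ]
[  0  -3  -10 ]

det(A) = 54

Forward elimination:
R2 <-> R3   (pivot in column 2 was zero)
[ -3   4    5 ]
[  0  -3  -10 ]
[  0   0   -6 ]
Upper-triangular form:
[ -3   4    5 ]
[  0  -3  -10 ]
[  0   0   -6 ]
det(A) = (-1)^1 * (-3) * (-3) * (-6) = 54  (1 row swap -> sign -1)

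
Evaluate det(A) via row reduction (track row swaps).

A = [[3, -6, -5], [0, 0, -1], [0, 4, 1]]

det(A) = 12

Forward elimination:
R2 <-> R3   (pivot in column 2 was zero)
[ 3  -6  -5 ]
[ 0   4   1 ]
[ 0   0  -1 ]
Upper-triangular form:
[ 3  -6  -5 ]
[ 0   4   1 ]
[ 0   0  -1 ]
det(A) = (-1)^1 * (3) * (4) * (-1) = 12  (1 row swap -> sign -1)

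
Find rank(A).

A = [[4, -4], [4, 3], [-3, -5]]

rank(A) = 2

Row reduction:
R2 <- R2 - (1)*R1:  [ 0  7 ]
R3 <- R3 - (-3/4)*R1:  [  0  -8 ]
R3 <- R3 - (-8/7)*R2:  [ 0  0 ]
Row echelon form:
[ 4  -4 ]
[ 0   7 ]
[ 0   0 ]
Nonzero rows / pivot columns: 2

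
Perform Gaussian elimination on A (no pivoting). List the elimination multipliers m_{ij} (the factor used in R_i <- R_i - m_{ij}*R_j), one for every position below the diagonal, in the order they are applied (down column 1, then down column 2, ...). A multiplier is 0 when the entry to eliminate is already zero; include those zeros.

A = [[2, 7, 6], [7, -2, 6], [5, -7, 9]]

Forward elimination:
R2 <- R2 - (7/2)*R1:  [     0  -53/2    -15 ]
R3 <- R3 - (5/2)*R1:  [     0  -49/2     -6 ]
R3 <- R3 - (49/53)*R2:  [      0       0  417/53 ]
Multipliers (in order of application): m_{21} = 7/2, m_{31} = 5/2, m_{32} = 49/53

multipliers: 7/2, 5/2, 49/53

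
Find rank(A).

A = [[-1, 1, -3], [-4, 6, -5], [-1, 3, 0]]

rank(A) = 3

Row reduction:
R2 <- R2 - (4)*R1:  [ 0  2  7 ]
R3 <- R3 - (1)*R1:  [ 0  2  3 ]
R3 <- R3 - (1)*R2:  [  0   0  -4 ]
Row echelon form:
[ -1  1  -3 ]
[  0  2   7 ]
[  0  0  -4 ]
Nonzero rows / pivot columns: 3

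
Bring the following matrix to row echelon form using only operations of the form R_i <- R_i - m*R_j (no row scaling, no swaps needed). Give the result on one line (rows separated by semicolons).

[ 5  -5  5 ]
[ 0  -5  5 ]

REF = [5 -5 5; 0 -5 5]

Forward elimination:
Row echelon form:
[ 5  -5  5 ]
[ 0  -5  5 ]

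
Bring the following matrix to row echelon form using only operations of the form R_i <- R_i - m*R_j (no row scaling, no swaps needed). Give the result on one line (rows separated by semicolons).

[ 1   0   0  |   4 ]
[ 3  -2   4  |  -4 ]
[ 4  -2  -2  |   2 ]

Forward elimination:
R2 <- R2 - (3)*R1:  [   0   -2    4  -16 ]
R3 <- R3 - (4)*R1:  [   0   -2   -2  -14 ]
R3 <- R3 - (1)*R2:  [  0   0  -6   2 ]
Row echelon form:
[ 1   0   0  |    4 ]
[ 0  -2   4  |  -16 ]
[ 0   0  -6  |    2 ]

REF = [1 0 0 4; 0 -2 4 -16; 0 0 -6 2]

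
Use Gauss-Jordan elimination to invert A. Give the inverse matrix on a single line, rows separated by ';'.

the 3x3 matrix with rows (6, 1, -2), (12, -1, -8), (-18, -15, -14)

Gauss-Jordan on [A | I]:
R1 <- (1/6)*R1:  [    1   1/6  -1/3  |   1/6     0     0 ]
R2 <- R2 - (12)*R1:  [  0  -3  -4  |  -2   1   0 ]
R3 <- R3 - (-18)*R1:  [   0  -12  -20  |    3    0    1 ]
R2 <- (1/-3)*R2:  [    0     1   4/3  |   2/3  -1/3     0 ]
R1 <- R1 - (1/6)*R2:  [    1     0  -5/9  |  1/18  1/18     0 ]
R3 <- R3 - (-12)*R2:  [  0   0  -4  |  11  -4   1 ]
R3 <- (1/-4)*R3:  [     0      0      1  |  -11/4      1   -1/4 ]
R1 <- R1 - (-5/9)*R3:  [      1       0       0  |  -53/36   11/18   -5/36 ]
R2 <- R2 - (4/3)*R3:  [    0     1     0  |  13/3  -5/3   1/3 ]
Right block of [I | A^{-1}] is the inverse:
[ -53/36  11/18  -5/36 ]
[   13/3   -5/3    1/3 ]
[  -11/4      1   -1/4 ]

inverse = [-53/36 11/18 -5/36; 13/3 -5/3 1/3; -11/4 1 -1/4]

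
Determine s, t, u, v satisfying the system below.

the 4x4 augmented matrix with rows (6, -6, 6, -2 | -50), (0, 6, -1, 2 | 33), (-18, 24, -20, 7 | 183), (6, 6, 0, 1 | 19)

Forward elimination on [A|b]:
R3 <- R3 - (-3)*R1:  [  0   6  -2   1  33 ]
R4 <- R4 - (1)*R1:  [  0  12  -6   3  69 ]
R3 <- R3 - (1)*R2:  [  0   0  -1  -1   0 ]
R4 <- R4 - (2)*R2:  [  0   0  -4  -1   3 ]
R4 <- R4 - (4)*R3:  [ 0  0  0  3  3 ]
Row echelon form:
[ 6  -6   6  -2  |  -50 ]
[ 0   6  -1   2  |   33 ]
[ 0   0  -1  -1  |    0 ]
[ 0   0   0   3  |    3 ]
Back-substitution:
v = (3) / 3 = 1
u = (0 - (-1)*(1)) / -1 = -1
t = (33 - (-1)*(-1) - (2)*(1)) / 6 = 5
s = (-50 - (-6)*(5) - (6)*(-1) - (-2)*(1)) / 6 = -2

(-2, 5, -1, 1)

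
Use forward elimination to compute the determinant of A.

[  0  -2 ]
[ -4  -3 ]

det(A) = -8

Forward elimination:
R1 <-> R2   (pivot in column 1 was zero)
[ -4  -3 ]
[  0  -2 ]
Upper-triangular form:
[ -4  -3 ]
[  0  -2 ]
det(A) = (-1)^1 * (-4) * (-2) = -8  (1 row swap -> sign -1)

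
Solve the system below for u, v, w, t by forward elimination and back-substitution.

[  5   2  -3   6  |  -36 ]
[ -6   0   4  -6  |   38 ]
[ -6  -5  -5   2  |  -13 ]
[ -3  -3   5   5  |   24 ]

Forward elimination on [A|b]:
R2 <- R2 - (-6/5)*R1:  [     0   12/5    2/5    6/5  -26/5 ]
R3 <- R3 - (-6/5)*R1:  [      0   -13/5   -43/5    46/5  -281/5 ]
R4 <- R4 - (-3/5)*R1:  [    0  -9/5  16/5  43/5  12/5 ]
R3 <- R3 - (-13/12)*R2:  [      0       0   -49/6    21/2  -371/6 ]
R4 <- R4 - (-3/4)*R2:  [    0     0   7/2  19/2  -3/2 ]
R4 <- R4 - (-3/7)*R3:  [   0    0    0   14  -28 ]
Row echelon form:
[ 5     2     -3     6  |     -36 ]
[ 0  12/5    2/5   6/5  |   -26/5 ]
[ 0     0  -49/6  21/2  |  -371/6 ]
[ 0     0      0    14  |     -28 ]
Back-substitution:
t = (-28) / 14 = -2
w = (-371/6 - (21/2)*(-2)) / (-49/6) = 5
v = (-26/5 - (2/5)*(5) - (6/5)*(-2)) / (12/5) = -2
u = (-36 - (2)*(-2) - (-3)*(5) - (6)*(-2)) / 5 = -1

(-1, -2, 5, -2)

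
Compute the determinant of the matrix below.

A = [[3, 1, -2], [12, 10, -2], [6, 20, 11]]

Forward elimination:
R2 <- R2 - (4)*R1:  [ 0  6  6 ]
R3 <- R3 - (2)*R1:  [  0  18  15 ]
R3 <- R3 - (3)*R2:  [  0   0  -3 ]
Upper-triangular form:
[ 3  1  -2 ]
[ 0  6   6 ]
[ 0  0  -3 ]
det(A) = (-1)^0 * (3) * (6) * (-3) = -54  (0 row swaps -> sign +1)

det(A) = -54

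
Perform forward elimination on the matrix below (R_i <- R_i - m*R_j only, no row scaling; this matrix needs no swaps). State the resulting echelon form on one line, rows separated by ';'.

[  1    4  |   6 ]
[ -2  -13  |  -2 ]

Forward elimination:
R2 <- R2 - (-2)*R1:  [  0  -5  10 ]
Row echelon form:
[ 1   4  |   6 ]
[ 0  -5  |  10 ]

REF = [1 4 6; 0 -5 10]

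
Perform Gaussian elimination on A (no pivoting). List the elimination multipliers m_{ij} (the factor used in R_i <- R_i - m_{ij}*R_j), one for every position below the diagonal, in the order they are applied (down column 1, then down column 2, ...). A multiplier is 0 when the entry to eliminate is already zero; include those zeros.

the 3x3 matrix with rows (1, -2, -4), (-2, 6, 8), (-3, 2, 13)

multipliers: -2, -3, -2

Forward elimination:
R2 <- R2 - (-2)*R1:  [ 0  2  0 ]
R3 <- R3 - (-3)*R1:  [  0  -4   1 ]
R3 <- R3 - (-2)*R2:  [ 0  0  1 ]
Multipliers (in order of application): m_{21} = -2, m_{31} = -3, m_{32} = -2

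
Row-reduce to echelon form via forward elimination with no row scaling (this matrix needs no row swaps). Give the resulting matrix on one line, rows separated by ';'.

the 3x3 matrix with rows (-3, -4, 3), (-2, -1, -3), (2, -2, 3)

REF = [-3 -4 3; 0 5/3 -5; 0 0 -9]

Forward elimination:
R2 <- R2 - (2/3)*R1:  [   0  5/3   -5 ]
R3 <- R3 - (-2/3)*R1:  [     0  -14/3      5 ]
R3 <- R3 - (-14/5)*R2:  [  0   0  -9 ]
Row echelon form:
[ -3   -4   3 ]
[  0  5/3  -5 ]
[  0    0  -9 ]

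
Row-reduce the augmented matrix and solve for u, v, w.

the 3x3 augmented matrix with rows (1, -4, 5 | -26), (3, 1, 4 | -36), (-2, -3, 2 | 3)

(-5, -1, -5)

Forward elimination on [A|b]:
R2 <- R2 - (3)*R1:  [   0   13  -11   42 ]
R3 <- R3 - (-2)*R1:  [   0  -11   12  -49 ]
R3 <- R3 - (-11/13)*R2:  [       0        0    35/13  -175/13 ]
Row echelon form:
[ 1  -4      5  |      -26 ]
[ 0  13    -11  |       42 ]
[ 0   0  35/13  |  -175/13 ]
Back-substitution:
w = (-175/13) / (35/13) = -5
v = (42 - (-11)*(-5)) / 13 = -1
u = (-26 - (-4)*(-1) - (5)*(-5)) / 1 = -5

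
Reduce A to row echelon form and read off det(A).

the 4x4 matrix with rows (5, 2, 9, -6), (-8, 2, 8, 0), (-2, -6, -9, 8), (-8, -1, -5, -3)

det(A) = -3782

Forward elimination:
R2 <- R2 - (-8/5)*R1:  [     0   26/5  112/5  -48/5 ]
R3 <- R3 - (-2/5)*R1:  [     0  -26/5  -27/5   28/5 ]
R4 <- R4 - (-8/5)*R1:  [     0   11/5   47/5  -63/5 ]
R3 <- R3 - (-1)*R2:  [  0   0  17  -4 ]
R4 <- R4 - (11/26)*R2:  [       0        0    -1/13  -111/13 ]
R4 <- R4 - (-1/221)*R3:  [         0          0          0  -1891/221 ]
Upper-triangular form:
[ 5     2      9         -6 ]
[ 0  26/5  112/5      -48/5 ]
[ 0     0     17         -4 ]
[ 0     0      0  -1891/221 ]
det(A) = (-1)^0 * (5) * (26/5) * (17) * (-1891/221) = -3782  (0 row swaps -> sign +1)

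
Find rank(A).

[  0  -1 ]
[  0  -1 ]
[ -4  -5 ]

rank(A) = 2

Row reduction:
R1 <-> R3   (pivot in column 1 was zero)
[ -4  -5 ]
[  0  -1 ]
[  0  -1 ]
R3 <- R3 - (1)*R2:  [ 0  0 ]
Row echelon form:
[ -4  -5 ]
[  0  -1 ]
[  0   0 ]
Nonzero rows / pivot columns: 2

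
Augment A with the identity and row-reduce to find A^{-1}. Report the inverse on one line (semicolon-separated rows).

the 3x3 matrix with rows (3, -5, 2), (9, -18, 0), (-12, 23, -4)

inverse = [4 13/9 2; 2 2/3 1; -1/2 -1/2 -1/2]

Gauss-Jordan on [A | I]:
R1 <- (1/3)*R1:  [    1  -5/3   2/3  |   1/3     0     0 ]
R2 <- R2 - (9)*R1:  [  0  -3  -6  |  -3   1   0 ]
R3 <- R3 - (-12)*R1:  [ 0  3  4  |  4  0  1 ]
R2 <- (1/-3)*R2:  [    0     1     2  |     1  -1/3     0 ]
R1 <- R1 - (-5/3)*R2:  [    1     0     4  |     2  -5/9     0 ]
R3 <- R3 - (3)*R2:  [  0   0  -2  |   1   1   1 ]
R3 <- (1/-2)*R3:  [    0     0     1  |  -1/2  -1/2  -1/2 ]
R1 <- R1 - (4)*R3:  [    1     0     0  |     4  13/9     2 ]
R2 <- R2 - (2)*R3:  [   0    1    0  |    2  2/3    1 ]
Right block of [I | A^{-1}] is the inverse:
[    4  13/9     2 ]
[    2   2/3     1 ]
[ -1/2  -1/2  -1/2 ]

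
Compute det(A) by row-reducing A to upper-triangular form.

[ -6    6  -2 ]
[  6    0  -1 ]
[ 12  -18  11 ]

Forward elimination:
R2 <- R2 - (-1)*R1:  [  0   6  -3 ]
R3 <- R3 - (-2)*R1:  [  0  -6   7 ]
R3 <- R3 - (-1)*R2:  [ 0  0  4 ]
Upper-triangular form:
[ -6  6  -2 ]
[  0  6  -3 ]
[  0  0   4 ]
det(A) = (-1)^0 * (-6) * (6) * (4) = -144  (0 row swaps -> sign +1)

det(A) = -144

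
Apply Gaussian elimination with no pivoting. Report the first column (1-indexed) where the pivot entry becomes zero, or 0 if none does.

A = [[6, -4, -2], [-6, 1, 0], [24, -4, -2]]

Naive forward elimination:
R2 <- R2 - (-1)*R1:  [  0  -3  -2 ]
R3 <- R3 - (4)*R1:  [  0  12   6 ]
R3 <- R3 - (-4)*R2:  [  0   0  -2 ]
All pivots nonzero; naive elimination completes without hitting a zero pivot.

first zero-pivot column = 0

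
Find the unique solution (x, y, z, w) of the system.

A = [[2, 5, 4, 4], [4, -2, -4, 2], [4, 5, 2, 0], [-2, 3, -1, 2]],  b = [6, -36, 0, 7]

(-4, 2, 3, -2)

Forward elimination on [A|b]:
R2 <- R2 - (2)*R1:  [   0  -12  -12   -6  -48 ]
R3 <- R3 - (2)*R1:  [   0   -5   -6   -8  -12 ]
R4 <- R4 - (-1)*R1:  [  0   8   3   6  13 ]
R3 <- R3 - (5/12)*R2:  [     0      0     -1  -11/2      8 ]
R4 <- R4 - (-2/3)*R2:  [   0    0   -5    2  -19 ]
R4 <- R4 - (5)*R3:  [    0     0     0  59/2   -59 ]
Row echelon form:
[ 2    5    4      4  |    6 ]
[ 0  -12  -12     -6  |  -48 ]
[ 0    0   -1  -11/2  |    8 ]
[ 0    0    0   59/2  |  -59 ]
Back-substitution:
w = (-59) / (59/2) = -2
z = (8 - (-11/2)*(-2)) / -1 = 3
y = (-48 - (-12)*(3) - (-6)*(-2)) / -12 = 2
x = (6 - (5)*(2) - (4)*(3) - (4)*(-2)) / 2 = -4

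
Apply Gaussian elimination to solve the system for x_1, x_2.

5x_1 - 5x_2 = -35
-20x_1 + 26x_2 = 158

(-4, 3)

Forward elimination on [A|b]:
R2 <- R2 - (-4)*R1:  [  0   6  18 ]
Row echelon form:
[ 5  -5  |  -35 ]
[ 0   6  |   18 ]
Back-substitution:
x_2 = (18) / 6 = 3
x_1 = (-35 - (-5)*(3)) / 5 = -4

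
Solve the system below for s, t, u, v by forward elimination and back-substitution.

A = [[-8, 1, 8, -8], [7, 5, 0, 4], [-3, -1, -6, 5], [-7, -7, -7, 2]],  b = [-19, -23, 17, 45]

(0, -3, -4, -2)

Forward elimination on [A|b]:
R2 <- R2 - (-7/8)*R1:  [      0    47/8       7      -3  -317/8 ]
R3 <- R3 - (3/8)*R1:  [     0  -11/8     -9      8  193/8 ]
R4 <- R4 - (7/8)*R1:  [     0  -63/8    -14      9  493/8 ]
R3 <- R3 - (-11/47)*R2:  [       0        0  -346/47   343/47   698/47 ]
R4 <- R4 - (-63/47)*R2:  [       0        0  -217/47   234/47   400/47 ]
R4 <- R4 - (217/346)*R3:  [        0         0         0   139/346  -139/173 ]
Row echelon form:
[ -8     1        8       -8  |       -19 ]
[  0  47/8        7       -3  |    -317/8 ]
[  0     0  -346/47   343/47  |    698/47 ]
[  0     0        0  139/346  |  -139/173 ]
Back-substitution:
v = (-139/173) / (139/346) = -2
u = (698/47 - (343/47)*(-2)) / (-346/47) = -4
t = (-317/8 - (7)*(-4) - (-3)*(-2)) / (47/8) = -3
s = (-19 - (1)*(-3) - (8)*(-4) - (-8)*(-2)) / -8 = 0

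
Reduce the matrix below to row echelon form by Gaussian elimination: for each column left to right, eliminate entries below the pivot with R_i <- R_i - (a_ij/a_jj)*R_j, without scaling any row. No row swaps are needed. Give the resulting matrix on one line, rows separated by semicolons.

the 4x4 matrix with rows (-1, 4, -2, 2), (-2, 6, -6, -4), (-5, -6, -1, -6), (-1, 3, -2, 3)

REF = [-1 4 -2 2; 0 -2 -2 -8; 0 0 35 88; 0 0 0 87/35]

Forward elimination:
R2 <- R2 - (2)*R1:  [  0  -2  -2  -8 ]
R3 <- R3 - (5)*R1:  [   0  -26    9  -16 ]
R4 <- R4 - (1)*R1:  [  0  -1   0   1 ]
R3 <- R3 - (13)*R2:  [  0   0  35  88 ]
R4 <- R4 - (1/2)*R2:  [ 0  0  1  5 ]
R4 <- R4 - (1/35)*R3:  [     0      0      0  87/35 ]
Row echelon form:
[ -1   4  -2      2 ]
[  0  -2  -2     -8 ]
[  0   0  35     88 ]
[  0   0   0  87/35 ]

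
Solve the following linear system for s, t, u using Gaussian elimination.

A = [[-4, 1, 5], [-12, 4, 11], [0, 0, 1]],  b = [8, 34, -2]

Forward elimination on [A|b]:
R2 <- R2 - (3)*R1:  [  0   1  -4  10 ]
Row echelon form:
[ -4  1   5  |   8 ]
[  0  1  -4  |  10 ]
[  0  0   1  |  -2 ]
Back-substitution:
u = (-2) / 1 = -2
t = (10 - (-4)*(-2)) / 1 = 2
s = (8 - (1)*(2) - (5)*(-2)) / -4 = -4

(-4, 2, -2)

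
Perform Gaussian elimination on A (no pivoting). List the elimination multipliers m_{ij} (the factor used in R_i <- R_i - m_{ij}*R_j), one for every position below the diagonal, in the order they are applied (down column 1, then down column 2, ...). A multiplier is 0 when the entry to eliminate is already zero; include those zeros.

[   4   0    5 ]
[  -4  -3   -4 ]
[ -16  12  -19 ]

Forward elimination:
R2 <- R2 - (-1)*R1:  [  0  -3   1 ]
R3 <- R3 - (-4)*R1:  [  0  12   1 ]
R3 <- R3 - (-4)*R2:  [ 0  0  5 ]
Multipliers (in order of application): m_{21} = -1, m_{31} = -4, m_{32} = -4

multipliers: -1, -4, -4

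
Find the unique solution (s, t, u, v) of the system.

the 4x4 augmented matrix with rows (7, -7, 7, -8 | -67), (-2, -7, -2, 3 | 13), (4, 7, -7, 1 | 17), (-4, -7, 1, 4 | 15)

Forward elimination on [A|b]:
R2 <- R2 - (-2/7)*R1:  [     0     -9      0    5/7  -43/7 ]
R3 <- R3 - (4/7)*R1:  [     0     11    -11   39/7  387/7 ]
R4 <- R4 - (-4/7)*R1:  [      0     -11       5    -4/7  -163/7 ]
R3 <- R3 - (-11/9)*R2:  [     0      0    -11   58/9  430/9 ]
R4 <- R4 - (11/9)*R2:  [      0       0       5   -13/9  -142/9 ]
R4 <- R4 - (-5/11)*R3:  [      0       0       0   49/33  196/33 ]
Row echelon form:
[ 7  -7    7     -8  |     -67 ]
[ 0  -9    0    5/7  |   -43/7 ]
[ 0   0  -11   58/9  |   430/9 ]
[ 0   0    0  49/33  |  196/33 ]
Back-substitution:
v = (196/33) / (49/33) = 4
u = (430/9 - (58/9)*(4)) / -11 = -2
t = (-43/7 - (5/7)*(4)) / -9 = 1
s = (-67 - (-7)*(1) - (7)*(-2) - (-8)*(4)) / 7 = -2

(-2, 1, -2, 4)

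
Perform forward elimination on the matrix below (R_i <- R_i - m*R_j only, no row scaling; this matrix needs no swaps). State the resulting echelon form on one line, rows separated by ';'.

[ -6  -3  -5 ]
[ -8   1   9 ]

Forward elimination:
R2 <- R2 - (4/3)*R1:  [    0     5  47/3 ]
Row echelon form:
[ -6  -3    -5 ]
[  0   5  47/3 ]

REF = [-6 -3 -5; 0 5 47/3]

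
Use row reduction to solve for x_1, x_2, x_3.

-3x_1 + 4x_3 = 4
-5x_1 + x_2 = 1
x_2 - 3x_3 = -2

(0, 1, 1)

Forward elimination on [A|b]:
R2 <- R2 - (5/3)*R1:  [     0      1  -20/3  -17/3 ]
R3 <- R3 - (1)*R2:  [    0     0  11/3  11/3 ]
Row echelon form:
[ -3  0      4  |      4 ]
[  0  1  -20/3  |  -17/3 ]
[  0  0   11/3  |   11/3 ]
Back-substitution:
x_3 = (11/3) / (11/3) = 1
x_2 = (-17/3 - (-20/3)*(1)) / 1 = 1
x_1 = (4 - (4)*(1)) / -3 = 0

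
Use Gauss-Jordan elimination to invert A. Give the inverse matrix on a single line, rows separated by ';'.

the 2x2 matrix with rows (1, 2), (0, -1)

inverse = [1 2; 0 -1]

Gauss-Jordan on [A | I]:
R2 <- (1/-1)*R2:  [  0   1  |   0  -1 ]
R1 <- R1 - (2)*R2:  [ 1  0  |  1  2 ]
Right block of [I | A^{-1}] is the inverse:
[ 1   2 ]
[ 0  -1 ]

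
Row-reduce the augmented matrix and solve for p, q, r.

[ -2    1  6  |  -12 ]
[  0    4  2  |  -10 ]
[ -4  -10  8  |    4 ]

(2, -2, -1)

Forward elimination on [A|b]:
R3 <- R3 - (2)*R1:  [   0  -12   -4   28 ]
R3 <- R3 - (-3)*R2:  [  0   0   2  -2 ]
Row echelon form:
[ -2  1  6  |  -12 ]
[  0  4  2  |  -10 ]
[  0  0  2  |   -2 ]
Back-substitution:
r = (-2) / 2 = -1
q = (-10 - (2)*(-1)) / 4 = -2
p = (-12 - (1)*(-2) - (6)*(-1)) / -2 = 2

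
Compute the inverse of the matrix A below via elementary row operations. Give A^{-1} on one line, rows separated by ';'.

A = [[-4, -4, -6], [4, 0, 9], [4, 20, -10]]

inverse = [45/16 5/2 9/16; -19/16 -1 -3/16; -5/4 -1 -1/4]

Gauss-Jordan on [A | I]:
R1 <- (1/-4)*R1:  [    1     1   3/2  |  -1/4     0     0 ]
R2 <- R2 - (4)*R1:  [  0  -4   3  |   1   1   0 ]
R3 <- R3 - (4)*R1:  [   0   16  -16  |    1    0    1 ]
R2 <- (1/-4)*R2:  [    0     1  -3/4  |  -1/4  -1/4     0 ]
R1 <- R1 - (1)*R2:  [   1    0  9/4  |    0  1/4    0 ]
R3 <- R3 - (16)*R2:  [  0   0  -4  |   5   4   1 ]
R3 <- (1/-4)*R3:  [    0     0     1  |  -5/4    -1  -1/4 ]
R1 <- R1 - (9/4)*R3:  [     1      0      0  |  45/16    5/2   9/16 ]
R2 <- R2 - (-3/4)*R3:  [      0       1       0  |  -19/16      -1   -3/16 ]
Right block of [I | A^{-1}] is the inverse:
[  45/16  5/2   9/16 ]
[ -19/16   -1  -3/16 ]
[   -5/4   -1   -1/4 ]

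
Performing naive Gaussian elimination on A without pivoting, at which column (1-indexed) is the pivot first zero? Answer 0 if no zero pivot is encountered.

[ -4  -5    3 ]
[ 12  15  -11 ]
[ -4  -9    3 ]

first zero-pivot column = 2

Naive forward elimination:
R2 <- R2 - (-3)*R1:  [  0   0  -2 ]
R3 <- R3 - (1)*R1:  [  0  -4   0 ]
Matrix at this point:
[ -4  -5   3 ]
[  0   0  -2 ]
[  0  -4   0 ]
Pivot entry (2,2) is zero but row 3 has -4 in column 2 -> naive elimination stops; a row interchange (e.g. R2 <-> R3) would be required here.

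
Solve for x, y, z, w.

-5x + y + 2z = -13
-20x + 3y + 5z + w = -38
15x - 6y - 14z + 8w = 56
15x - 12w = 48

(0, -3, -5, -4)

Forward elimination on [A|b]:
R2 <- R2 - (4)*R1:  [  0  -1  -3   1  14 ]
R3 <- R3 - (-3)*R1:  [  0  -3  -8   8  17 ]
R4 <- R4 - (-3)*R1:  [   0    3    6  -12    9 ]
R3 <- R3 - (3)*R2:  [   0    0    1    5  -25 ]
R4 <- R4 - (-3)*R2:  [  0   0  -3  -9  51 ]
R4 <- R4 - (-3)*R3:  [   0    0    0    6  -24 ]
Row echelon form:
[ -5   1   2  0  |  -13 ]
[  0  -1  -3  1  |   14 ]
[  0   0   1  5  |  -25 ]
[  0   0   0  6  |  -24 ]
Back-substitution:
w = (-24) / 6 = -4
z = (-25 - (5)*(-4)) / 1 = -5
y = (14 - (-3)*(-5) - (1)*(-4)) / -1 = -3
x = (-13 - (1)*(-3) - (2)*(-5)) / -5 = 0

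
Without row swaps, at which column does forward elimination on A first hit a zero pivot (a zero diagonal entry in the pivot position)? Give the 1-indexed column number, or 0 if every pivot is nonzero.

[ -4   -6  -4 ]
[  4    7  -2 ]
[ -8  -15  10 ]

Naive forward elimination:
R2 <- R2 - (-1)*R1:  [  0   1  -6 ]
R3 <- R3 - (2)*R1:  [  0  -3  18 ]
R3 <- R3 - (-3)*R2:  [ 0  0  0 ]
Matrix at this point:
[ -4  -6  -4 ]
[  0   1  -6 ]
[  0   0   0 ]
Pivot entry (3,3) in the last row is zero and there are no rows below to swap with -> zero pivot in column 3 (A is singular).

first zero-pivot column = 3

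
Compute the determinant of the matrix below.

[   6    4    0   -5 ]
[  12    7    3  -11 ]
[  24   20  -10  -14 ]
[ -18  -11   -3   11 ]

det(A) = 60

Forward elimination:
R2 <- R2 - (2)*R1:  [  0  -1   3  -1 ]
R3 <- R3 - (4)*R1:  [   0    4  -10    6 ]
R4 <- R4 - (-3)*R1:  [  0   1  -3  -4 ]
R3 <- R3 - (-4)*R2:  [ 0  0  2  2 ]
R4 <- R4 - (-1)*R2:  [  0   0   0  -5 ]
Upper-triangular form:
[ 6   4  0  -5 ]
[ 0  -1  3  -1 ]
[ 0   0  2   2 ]
[ 0   0  0  -5 ]
det(A) = (-1)^0 * (6) * (-1) * (2) * (-5) = 60  (0 row swaps -> sign +1)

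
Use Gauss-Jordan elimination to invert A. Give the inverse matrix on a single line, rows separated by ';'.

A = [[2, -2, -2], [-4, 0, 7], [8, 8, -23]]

inverse = [-7/3 -31/12 -7/12; -3/2 -5/4 -1/4; -4/3 -4/3 -1/3]

Gauss-Jordan on [A | I]:
R1 <- (1/2)*R1:  [   1   -1   -1  |  1/2    0    0 ]
R2 <- R2 - (-4)*R1:  [  0  -4   3  |   2   1   0 ]
R3 <- R3 - (8)*R1:  [   0   16  -15  |   -4    0    1 ]
R2 <- (1/-4)*R2:  [    0     1  -3/4  |  -1/2  -1/4     0 ]
R1 <- R1 - (-1)*R2:  [    1     0  -7/4  |     0  -1/4     0 ]
R3 <- R3 - (16)*R2:  [  0   0  -3  |   4   4   1 ]
R3 <- (1/-3)*R3:  [    0     0     1  |  -4/3  -4/3  -1/3 ]
R1 <- R1 - (-7/4)*R3:  [      1       0       0  |    -7/3  -31/12   -7/12 ]
R2 <- R2 - (-3/4)*R3:  [    0     1     0  |  -3/2  -5/4  -1/4 ]
Right block of [I | A^{-1}] is the inverse:
[ -7/3  -31/12  -7/12 ]
[ -3/2    -5/4   -1/4 ]
[ -4/3    -4/3   -1/3 ]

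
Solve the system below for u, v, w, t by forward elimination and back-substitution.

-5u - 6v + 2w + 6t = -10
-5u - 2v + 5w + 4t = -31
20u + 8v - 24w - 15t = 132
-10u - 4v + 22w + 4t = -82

Forward elimination on [A|b]:
R2 <- R2 - (1)*R1:  [   0    4    3   -2  -21 ]
R3 <- R3 - (-4)*R1:  [   0  -16  -16    9   92 ]
R4 <- R4 - (2)*R1:  [   0    8   18   -8  -62 ]
R3 <- R3 - (-4)*R2:  [  0   0  -4   1   8 ]
R4 <- R4 - (2)*R2:  [   0    0   12   -4  -20 ]
R4 <- R4 - (-3)*R3:  [  0   0   0  -1   4 ]
Row echelon form:
[ -5  -6   2   6  |  -10 ]
[  0   4   3  -2  |  -21 ]
[  0   0  -4   1  |    8 ]
[  0   0   0  -1  |    4 ]
Back-substitution:
t = (4) / -1 = -4
w = (8 - (1)*(-4)) / -4 = -3
v = (-21 - (3)*(-3) - (-2)*(-4)) / 4 = -5
u = (-10 - (-6)*(-5) - (2)*(-3) - (6)*(-4)) / -5 = 2

(2, -5, -3, -4)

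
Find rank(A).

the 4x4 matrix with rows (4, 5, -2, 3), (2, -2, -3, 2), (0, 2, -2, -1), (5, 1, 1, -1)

rank(A) = 4

Row reduction:
R2 <- R2 - (1/2)*R1:  [    0  -9/2    -2   1/2 ]
R4 <- R4 - (5/4)*R1:  [     0  -21/4    7/2  -19/4 ]
R3 <- R3 - (-4/9)*R2:  [     0      0  -26/9   -7/9 ]
R4 <- R4 - (7/6)*R2:  [     0      0   35/6  -16/3 ]
R4 <- R4 - (-105/52)*R3:  [       0        0        0  -359/52 ]
Row echelon form:
[ 4     5     -2        3 ]
[ 0  -9/2     -2      1/2 ]
[ 0     0  -26/9     -7/9 ]
[ 0     0      0  -359/52 ]
Nonzero rows / pivot columns: 4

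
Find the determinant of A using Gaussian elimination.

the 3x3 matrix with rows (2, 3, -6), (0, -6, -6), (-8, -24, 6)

det(A) = 72

Forward elimination:
R3 <- R3 - (-4)*R1:  [   0  -12  -18 ]
R3 <- R3 - (2)*R2:  [  0   0  -6 ]
Upper-triangular form:
[ 2   3  -6 ]
[ 0  -6  -6 ]
[ 0   0  -6 ]
det(A) = (-1)^0 * (2) * (-6) * (-6) = 72  (0 row swaps -> sign +1)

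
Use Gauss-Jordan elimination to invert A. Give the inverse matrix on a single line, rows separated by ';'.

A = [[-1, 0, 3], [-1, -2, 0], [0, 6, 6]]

inverse = [2 -3 -1; -1 1 1/2; 1 -1 -1/3]

Gauss-Jordan on [A | I]:
R1 <- (1/-1)*R1:  [  1   0  -3  |  -1   0   0 ]
R2 <- R2 - (-1)*R1:  [  0  -2  -3  |  -1   1   0 ]
R2 <- (1/-2)*R2:  [    0     1   3/2  |   1/2  -1/2     0 ]
R3 <- R3 - (6)*R2:  [  0   0  -3  |  -3   3   1 ]
R3 <- (1/-3)*R3:  [    0     0     1  |     1    -1  -1/3 ]
R1 <- R1 - (-3)*R3:  [  1   0   0  |   2  -3  -1 ]
R2 <- R2 - (3/2)*R3:  [   0    1    0  |   -1    1  1/2 ]
Right block of [I | A^{-1}] is the inverse:
[  2  -3    -1 ]
[ -1   1   1/2 ]
[  1  -1  -1/3 ]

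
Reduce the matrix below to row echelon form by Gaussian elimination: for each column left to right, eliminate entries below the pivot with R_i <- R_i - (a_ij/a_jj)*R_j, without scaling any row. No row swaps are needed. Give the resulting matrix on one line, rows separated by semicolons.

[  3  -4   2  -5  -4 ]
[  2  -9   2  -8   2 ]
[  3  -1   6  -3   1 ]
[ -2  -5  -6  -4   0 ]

REF = [3 -4 2 -5 -4; 0 -19/3 2/3 -14/3 14/3; 0 0 82/19 -4/19 137/19; 0 0 0 -80/41 34/41]

Forward elimination:
R2 <- R2 - (2/3)*R1:  [     0  -19/3    2/3  -14/3   14/3 ]
R3 <- R3 - (1)*R1:  [ 0  3  4  2  5 ]
R4 <- R4 - (-2/3)*R1:  [     0  -23/3  -14/3  -22/3   -8/3 ]
R3 <- R3 - (-9/19)*R2:  [      0       0   82/19   -4/19  137/19 ]
R4 <- R4 - (23/19)*R2:  [       0        0  -104/19   -32/19  -158/19 ]
R4 <- R4 - (-52/41)*R3:  [      0       0       0  -80/41   34/41 ]
Row echelon form:
[ 3     -4      2      -5      -4 ]
[ 0  -19/3    2/3   -14/3    14/3 ]
[ 0      0  82/19   -4/19  137/19 ]
[ 0      0      0  -80/41   34/41 ]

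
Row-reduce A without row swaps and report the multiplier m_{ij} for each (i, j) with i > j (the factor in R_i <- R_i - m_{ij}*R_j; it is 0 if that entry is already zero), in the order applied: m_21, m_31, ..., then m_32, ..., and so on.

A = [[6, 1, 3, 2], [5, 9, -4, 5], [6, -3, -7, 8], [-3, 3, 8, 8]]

Forward elimination:
R2 <- R2 - (5/6)*R1:  [     0   49/6  -13/2   10/3 ]
R3 <- R3 - (1)*R1:  [   0   -4  -10    6 ]
R4 <- R4 - (-1/2)*R1:  [    0   7/2  19/2     9 ]
R3 <- R3 - (-24/49)*R2:  [       0        0  -646/49   374/49 ]
R4 <- R4 - (3/7)*R2:  [    0     0  86/7  53/7 ]
R4 <- R4 - (-301/323)*R3:  [      0       0       0  279/19 ]
Multipliers (in order of application): m_{21} = 5/6, m_{31} = 1, m_{41} = -1/2, m_{32} = -24/49, m_{42} = 3/7, m_{43} = -301/323

multipliers: 5/6, 1, -1/2, -24/49, 3/7, -301/323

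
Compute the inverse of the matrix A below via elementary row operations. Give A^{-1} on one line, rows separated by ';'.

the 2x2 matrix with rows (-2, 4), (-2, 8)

Gauss-Jordan on [A | I]:
R1 <- (1/-2)*R1:  [    1    -2  |  -1/2     0 ]
R2 <- R2 - (-2)*R1:  [  0   4  |  -1   1 ]
R2 <- (1/4)*R2:  [    0     1  |  -1/4   1/4 ]
R1 <- R1 - (-2)*R2:  [   1    0  |   -1  1/2 ]
Right block of [I | A^{-1}] is the inverse:
[   -1  1/2 ]
[ -1/4  1/4 ]

inverse = [-1 1/2; -1/4 1/4]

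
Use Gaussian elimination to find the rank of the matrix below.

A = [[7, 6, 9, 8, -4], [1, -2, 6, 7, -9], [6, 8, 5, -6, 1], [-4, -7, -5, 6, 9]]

Row reduction:
R2 <- R2 - (1/7)*R1:  [     0  -20/7   33/7   41/7  -59/7 ]
R3 <- R3 - (6/7)*R1:  [     0   20/7  -19/7  -90/7   31/7 ]
R4 <- R4 - (-4/7)*R1:  [     0  -25/7    1/7   74/7   47/7 ]
R3 <- R3 - (-1)*R2:  [  0   0   2  -7  -4 ]
R4 <- R4 - (5/4)*R2:  [     0      0  -23/4   13/4   69/4 ]
R4 <- R4 - (-23/8)*R3:  [      0       0       0  -135/8    23/4 ]
Row echelon form:
[ 7      6     9       8     -4 ]
[ 0  -20/7  33/7    41/7  -59/7 ]
[ 0      0     2      -7     -4 ]
[ 0      0     0  -135/8   23/4 ]
Nonzero rows / pivot columns: 4

rank(A) = 4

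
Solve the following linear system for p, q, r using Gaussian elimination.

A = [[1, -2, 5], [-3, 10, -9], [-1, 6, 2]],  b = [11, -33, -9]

(-5, -3, 2)

Forward elimination on [A|b]:
R2 <- R2 - (-3)*R1:  [ 0  4  6  0 ]
R3 <- R3 - (-1)*R1:  [ 0  4  7  2 ]
R3 <- R3 - (1)*R2:  [ 0  0  1  2 ]
Row echelon form:
[ 1  -2  5  |  11 ]
[ 0   4  6  |   0 ]
[ 0   0  1  |   2 ]
Back-substitution:
r = (2) / 1 = 2
q = (0 - (6)*(2)) / 4 = -3
p = (11 - (-2)*(-3) - (5)*(2)) / 1 = -5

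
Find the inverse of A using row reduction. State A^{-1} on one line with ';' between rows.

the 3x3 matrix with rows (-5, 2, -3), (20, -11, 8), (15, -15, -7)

Gauss-Jordan on [A | I]:
R1 <- (1/-5)*R1:  [    1  -2/5   3/5  |  -1/5     0     0 ]
R2 <- R2 - (20)*R1:  [  0  -3  -4  |   4   1   0 ]
R3 <- R3 - (15)*R1:  [   0   -9  -16  |    3    0    1 ]
R2 <- (1/-3)*R2:  [    0     1   4/3  |  -4/3  -1/3     0 ]
R1 <- R1 - (-2/5)*R2:  [      1       0   17/15  |  -11/15   -2/15       0 ]
R3 <- R3 - (-9)*R2:  [  0   0  -4  |  -9  -3   1 ]
R3 <- (1/-4)*R3:  [    0     0     1  |   9/4   3/4  -1/4 ]
R1 <- R1 - (17/15)*R3:  [       1        0        0  |  -197/60   -59/60    17/60 ]
R2 <- R2 - (4/3)*R3:  [     0      1      0  |  -13/3   -4/3    1/3 ]
Right block of [I | A^{-1}] is the inverse:
[ -197/60  -59/60  17/60 ]
[   -13/3    -4/3    1/3 ]
[     9/4     3/4   -1/4 ]

inverse = [-197/60 -59/60 17/60; -13/3 -4/3 1/3; 9/4 3/4 -1/4]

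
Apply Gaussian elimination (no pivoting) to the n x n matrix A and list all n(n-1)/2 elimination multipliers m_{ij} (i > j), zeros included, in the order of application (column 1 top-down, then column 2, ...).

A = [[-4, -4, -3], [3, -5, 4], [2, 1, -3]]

multipliers: -3/4, -1/2, 1/8

Forward elimination:
R2 <- R2 - (-3/4)*R1:  [   0   -8  7/4 ]
R3 <- R3 - (-1/2)*R1:  [    0    -1  -9/2 ]
R3 <- R3 - (1/8)*R2:  [       0        0  -151/32 ]
Multipliers (in order of application): m_{21} = -3/4, m_{31} = -1/2, m_{32} = 1/8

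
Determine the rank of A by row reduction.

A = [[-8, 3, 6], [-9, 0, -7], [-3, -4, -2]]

Row reduction:
R2 <- R2 - (9/8)*R1:  [     0  -27/8  -55/4 ]
R3 <- R3 - (3/8)*R1:  [     0  -41/8  -17/4 ]
R3 <- R3 - (41/27)*R2:  [      0       0  449/27 ]
Row echelon form:
[ -8      3       6 ]
[  0  -27/8   -55/4 ]
[  0      0  449/27 ]
Nonzero rows / pivot columns: 3

rank(A) = 3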